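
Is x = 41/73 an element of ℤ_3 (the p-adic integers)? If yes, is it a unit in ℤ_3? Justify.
x ∈ ℤ_3^× (unit); v_3(x) = 0

ℤ_3 = {x ∈ ℚ_3 : v_3(x) ≥ 0} and ℤ_3^× = {x ∈ ℤ_3 : v_3(x) = 0}. Here v_3(41/73) = v_3(num) − v_3(den) = 0; compare against these criteria.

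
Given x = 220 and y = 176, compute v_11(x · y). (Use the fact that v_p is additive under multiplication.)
v_11(38720) = 2

v_p(x) = 1 (factor: 220 = 11^1 · 20); v_p(y) = 1 (factor: 176 = 11^1 · 16). Additivity: v_p(xy) = v_p(x) + v_p(y) = 1 + 1 = 2. (Direct check: xy = 38720 = 11^2 · (320).)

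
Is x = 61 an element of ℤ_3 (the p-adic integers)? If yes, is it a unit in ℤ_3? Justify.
x ∈ ℤ_3^× (unit); v_3(x) = 0

ℤ_3 = {x ∈ ℚ_3 : v_3(x) ≥ 0} and ℤ_3^× = {x ∈ ℤ_3 : v_3(x) = 0}. Here v_3(61) = v_3(num) − v_3(den) = 0; compare against these criteria.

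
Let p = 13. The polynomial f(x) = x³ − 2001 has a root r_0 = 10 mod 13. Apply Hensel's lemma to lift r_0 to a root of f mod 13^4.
r_3 = 6419 (mod 28561)

Hensel: r_{i+1} = r_i − f(r_i)/f′(r_i) mod 13^{i+2}, where f′(x) = 3x². Iterate:
  r_0 = 10 (mod 13)
  r_1 = 166 (mod 169)
  r_2 = 2025 (mod 2197)
  r_3 = 6419 (mod 28561)
Final: r = 6419 with f(r) ≡ 0 mod 13^4.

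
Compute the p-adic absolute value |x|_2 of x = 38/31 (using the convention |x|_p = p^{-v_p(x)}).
|38/31|_2 = 1/2

Step 1 — compute v_2(x) by factoring powers of 2 out of the numerator and denominator: v_2(38/31) = 1. Step 2 — apply |x|_p = p^{-v_p(x)} = 2^{-1} = 1/2.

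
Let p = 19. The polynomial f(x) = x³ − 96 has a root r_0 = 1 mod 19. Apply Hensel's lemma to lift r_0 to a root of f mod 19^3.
r_2 = 6651 (mod 6859)

Hensel: r_{i+1} = r_i − f(r_i)/f′(r_i) mod 19^{i+2}, where f′(x) = 3x². Iterate:
  r_0 = 1 (mod 19)
  r_1 = 153 (mod 361)
  r_2 = 6651 (mod 6859)
Final: r = 6651 with f(r) ≡ 0 mod 19^3.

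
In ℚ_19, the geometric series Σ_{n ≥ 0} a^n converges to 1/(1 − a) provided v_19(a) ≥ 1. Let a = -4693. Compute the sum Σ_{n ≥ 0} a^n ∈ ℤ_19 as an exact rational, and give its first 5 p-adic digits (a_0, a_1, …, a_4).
Σ a^n = 1/(1 − a) = 1/4694;  first 5 digits = (1, 0, 6, 18, 16)

v_19(a) = 2 ≥ 1, so the series converges in ℤ_19 to 1/(1 − a) = 1/(1 − (-4693)) = 1/4694. Expand this rational in ℤ_19: compute digits iteratively via d_i = x_i mod 19, x_{i+1} = (x_i − d_i)/19. The first 5 digits are (1, 0, 6, 18, 16).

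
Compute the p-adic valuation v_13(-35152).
v_13(-35152) = 3

v_13(n) is the largest exponent k such that 13^k divides n. Factor out: -35152 = -13^3 · 16. (Sign doesn't affect v_p.) So v_13(-35152) = 3.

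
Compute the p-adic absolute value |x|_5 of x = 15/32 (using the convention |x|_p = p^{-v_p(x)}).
|15/32|_5 = 1/5

Step 1 — compute v_5(x) by factoring powers of 5 out of the numerator and denominator: v_5(15/32) = 1. Step 2 — apply |x|_p = p^{-v_p(x)} = 5^{-1} = 1/5.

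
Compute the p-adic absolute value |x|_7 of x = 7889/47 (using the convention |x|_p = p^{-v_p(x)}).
|7889/47|_7 = 1/343

Step 1 — compute v_7(x) by factoring powers of 7 out of the numerator and denominator: v_7(7889/47) = 3. Step 2 — apply |x|_p = p^{-v_p(x)} = 7^{-3} = 1/343.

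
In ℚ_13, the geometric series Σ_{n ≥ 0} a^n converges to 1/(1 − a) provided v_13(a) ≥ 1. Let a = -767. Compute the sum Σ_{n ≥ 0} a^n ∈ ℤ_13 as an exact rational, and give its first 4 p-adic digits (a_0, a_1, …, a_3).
Σ a^n = 1/(1 − a) = 1/768;  first 4 digits = (1, 6, 5, 2)

v_13(a) = 1 ≥ 1, so the series converges in ℤ_13 to 1/(1 − a) = 1/(1 − (-767)) = 1/768. Expand this rational in ℤ_13: compute digits iteratively via d_i = x_i mod 13, x_{i+1} = (x_i − d_i)/13. The first 4 digits are (1, 6, 5, 2).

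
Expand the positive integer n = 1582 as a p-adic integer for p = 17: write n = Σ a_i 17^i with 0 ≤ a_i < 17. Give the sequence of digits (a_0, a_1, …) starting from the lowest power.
(a_0, a_1, …) = (1, 8, 5)

Repeated division by 17 gives the digits low-to-high: 1582 = 1 + 8·17^1 + 5·17^2. Digit sequence: (1, 8, 5).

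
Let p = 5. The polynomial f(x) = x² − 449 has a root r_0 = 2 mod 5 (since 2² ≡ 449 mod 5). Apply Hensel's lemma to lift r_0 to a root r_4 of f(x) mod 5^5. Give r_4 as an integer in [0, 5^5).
r_4 = 1107 (mod 3125)

Hensel's recurrence: r_{i+1} = r_i − f(r_i)·(f′(r_i))^{-1} mod 5^{i+2}, with f′(x) = 2x. Iterate:
  r_0 = 2 (mod 5)
  r_1 = 7 (mod 25)
  r_2 = 107 (mod 125)
  r_3 = 482 (mod 625)
  r_4 = 1107 (mod 3125)
Final: r_4 = 1107, and one checks f(r_4) ≡ 0 mod 5^5.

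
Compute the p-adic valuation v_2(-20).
v_2(-20) = 2

v_2(n) is the largest exponent k such that 2^k divides n. Factor out: -20 = -2^2 · 5. (Sign doesn't affect v_p.) So v_2(-20) = 2.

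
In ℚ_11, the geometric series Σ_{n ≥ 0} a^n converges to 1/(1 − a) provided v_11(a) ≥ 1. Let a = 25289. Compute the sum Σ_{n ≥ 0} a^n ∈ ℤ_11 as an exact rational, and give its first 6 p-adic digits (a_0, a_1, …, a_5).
Σ a^n = 1/(1 − a) = -1/25288;  first 6 digits = (1, 0, 0, 8, 1, 0)

v_11(a) = 3 ≥ 1, so the series converges in ℤ_11 to 1/(1 − a) = 1/(1 − 25289) = -1/25288. Expand this rational in ℤ_11: compute digits iteratively via d_i = x_i mod 11, x_{i+1} = (x_i − d_i)/11. The first 6 digits are (1, 0, 0, 8, 1, 0).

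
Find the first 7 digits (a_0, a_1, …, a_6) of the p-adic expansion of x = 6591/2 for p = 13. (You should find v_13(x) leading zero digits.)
(a_0, …, a_6) = (0, 0, 0, 8, 6, 6, 6)

v_13(6591/2) = 3, so a_0 = ... = a_2 = 0. Factor out: x = 13^3 · u with u = 3/2 a unit in ℤ_13. Expand u iteratively via a_{v+i} = u_i mod 13, u_{i+1} = (u_i − a_{v+i})/13:
  u_0 = 3/2;  a_3 = 8;  u_1 = (u_0 − 8)/13 = -1/2
  u_1 = -1/2;  a_4 = 6;  u_2 = (u_1 − 6)/13 = -1/2
  u_2 = -1/2;  a_5 = 6;  u_3 = (u_2 − 6)/13 = -1/2
  u_3 = -1/2;  a_6 = 6;  u_4 = (u_3 − 6)/13 = -1/2
Digits: (0, 0, 0, 8, 6, 6, 6).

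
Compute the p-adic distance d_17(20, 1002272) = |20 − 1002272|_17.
d_17(20, 1002272) = 1/83521

Step 1 — x − y = 20 − 1002272 = -1002252. Step 2 — v_17(-1002252) = 4 (factor: -1002252 = −(17^4 · 12); the sign does not affect v_p). Step 3 — |x − y|_17 = 17^{-4} = 1/83521.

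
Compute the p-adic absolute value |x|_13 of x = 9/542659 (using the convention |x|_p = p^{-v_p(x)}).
|9/542659|_13 = 28561

Step 1 — compute v_13(x) by factoring powers of 13 out of the numerator and denominator: v_13(9/542659) = -4. Step 2 — apply |x|_p = p^{-v_p(x)} = 13^{4} = 28561.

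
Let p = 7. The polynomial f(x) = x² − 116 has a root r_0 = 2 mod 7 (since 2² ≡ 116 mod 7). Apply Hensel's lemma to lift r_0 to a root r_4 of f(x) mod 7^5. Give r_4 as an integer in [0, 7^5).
r_4 = 4979 (mod 16807)

Hensel's recurrence: r_{i+1} = r_i − f(r_i)·(f′(r_i))^{-1} mod 7^{i+2}, with f′(x) = 2x. Iterate:
  r_0 = 2 (mod 7)
  r_1 = 30 (mod 49)
  r_2 = 177 (mod 343)
  r_3 = 177 (mod 2401)
  r_4 = 4979 (mod 16807)
Final: r_4 = 4979, and one checks f(r_4) ≡ 0 mod 7^5.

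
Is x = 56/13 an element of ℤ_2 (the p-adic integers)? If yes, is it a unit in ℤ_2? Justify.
x ∈ ℤ_2 but not a unit; v_2(x) = 3 > 0

ℤ_2 = {x ∈ ℚ_2 : v_2(x) ≥ 0} and ℤ_2^× = {x ∈ ℤ_2 : v_2(x) = 0}. Here v_2(56/13) = v_2(num) − v_2(den) = 3; compare against these criteria.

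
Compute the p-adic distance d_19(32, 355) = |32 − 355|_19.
d_19(32, 355) = 1/19

Step 1 — x − y = 32 − 355 = -323. Step 2 — v_19(-323) = 1 (factor: -323 = −(19^1 · 17); the sign does not affect v_p). Step 3 — |x − y|_19 = 19^{-1} = 1/19.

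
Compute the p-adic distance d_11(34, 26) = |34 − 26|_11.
d_11(34, 26) = 1

Step 1 — x − y = 34 − 26 = 8. Step 2 — v_11(8) = 0 (factor: 8 = (11^0 · 8); the sign does not affect v_p). Step 3 — |x − y|_11 = 11^{0} = 1.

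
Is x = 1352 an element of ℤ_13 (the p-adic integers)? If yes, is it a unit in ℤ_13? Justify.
x ∈ ℤ_13 but not a unit; v_13(x) = 2 > 0

ℤ_13 = {x ∈ ℚ_13 : v_13(x) ≥ 0} and ℤ_13^× = {x ∈ ℤ_13 : v_13(x) = 0}. Here v_13(1352) = v_13(num) − v_13(den) = 2; compare against these criteria.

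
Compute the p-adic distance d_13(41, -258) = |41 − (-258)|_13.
d_13(41, -258) = 1/13

Step 1 — x − y = 41 − (-258) = 299. Step 2 — v_13(299) = 1 (factor: 299 = (13^1 · 23); the sign does not affect v_p). Step 3 — |x − y|_13 = 13^{-1} = 1/13.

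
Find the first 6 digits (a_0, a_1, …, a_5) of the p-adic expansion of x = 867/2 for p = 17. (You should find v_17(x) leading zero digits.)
(a_0, …, a_5) = (0, 0, 10, 8, 8, 8)

v_17(867/2) = 2, so a_0 = ... = a_1 = 0. Factor out: x = 17^2 · u with u = 3/2 a unit in ℤ_17. Expand u iteratively via a_{v+i} = u_i mod 17, u_{i+1} = (u_i − a_{v+i})/17:
  u_0 = 3/2;  a_2 = 10;  u_1 = (u_0 − 10)/17 = -1/2
  u_1 = -1/2;  a_3 = 8;  u_2 = (u_1 − 8)/17 = -1/2
  u_2 = -1/2;  a_4 = 8;  u_3 = (u_2 − 8)/17 = -1/2
  u_3 = -1/2;  a_5 = 8;  u_4 = (u_3 − 8)/17 = -1/2
Digits: (0, 0, 10, 8, 8, 8).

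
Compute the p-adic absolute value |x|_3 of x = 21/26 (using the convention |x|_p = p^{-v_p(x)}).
|21/26|_3 = 1/3

Step 1 — compute v_3(x) by factoring powers of 3 out of the numerator and denominator: v_3(21/26) = 1. Step 2 — apply |x|_p = p^{-v_p(x)} = 3^{-1} = 1/3.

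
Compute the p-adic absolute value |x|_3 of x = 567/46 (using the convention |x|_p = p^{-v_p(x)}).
|567/46|_3 = 1/81

Step 1 — compute v_3(x) by factoring powers of 3 out of the numerator and denominator: v_3(567/46) = 4. Step 2 — apply |x|_p = p^{-v_p(x)} = 3^{-4} = 1/81.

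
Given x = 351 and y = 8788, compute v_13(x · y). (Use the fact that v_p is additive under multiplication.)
v_13(3084588) = 4

v_p(x) = 1 (factor: 351 = 13^1 · 27); v_p(y) = 3 (factor: 8788 = 13^3 · 4). Additivity: v_p(xy) = v_p(x) + v_p(y) = 1 + 3 = 4. (Direct check: xy = 3084588 = 13^4 · (108).)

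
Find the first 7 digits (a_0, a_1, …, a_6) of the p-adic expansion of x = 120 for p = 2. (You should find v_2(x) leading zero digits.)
(a_0, …, a_6) = (0, 0, 0, 1, 1, 1, 1)

v_2(120) = 3, so a_0 = ... = a_2 = 0. Factor out: x = 2^3 · u with u = 15 a unit in ℤ_2. Expand u iteratively via a_{v+i} = u_i mod 2, u_{i+1} = (u_i − a_{v+i})/2:
  u_0 = 15;  a_3 = 1;  u_1 = (u_0 − 1)/2 = 7
  u_1 = 7;  a_4 = 1;  u_2 = (u_1 − 1)/2 = 3
  u_2 = 3;  a_5 = 1;  u_3 = (u_2 − 1)/2 = 1
  u_3 = 1;  a_6 = 1;  u_4 = (u_3 − 1)/2 = 0
Digits: (0, 0, 0, 1, 1, 1, 1).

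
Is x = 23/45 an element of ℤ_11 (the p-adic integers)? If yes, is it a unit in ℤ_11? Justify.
x ∈ ℤ_11^× (unit); v_11(x) = 0

ℤ_11 = {x ∈ ℚ_11 : v_11(x) ≥ 0} and ℤ_11^× = {x ∈ ℤ_11 : v_11(x) = 0}. Here v_11(23/45) = v_11(num) − v_11(den) = 0; compare against these criteria.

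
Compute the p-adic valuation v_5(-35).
v_5(-35) = 1

v_5(n) is the largest exponent k such that 5^k divides n. Factor out: -35 = -5^1 · 7. (Sign doesn't affect v_p.) So v_5(-35) = 1.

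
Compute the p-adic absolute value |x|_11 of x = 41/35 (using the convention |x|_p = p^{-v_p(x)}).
|41/35|_11 = 1

Step 1 — compute v_11(x) by factoring powers of 11 out of the numerator and denominator: v_11(41/35) = 0. Step 2 — apply |x|_p = p^{-v_p(x)} = 11^{0} = 1.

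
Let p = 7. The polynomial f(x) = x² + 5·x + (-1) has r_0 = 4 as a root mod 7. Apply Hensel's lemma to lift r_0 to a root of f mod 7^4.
r_3 = 1754 (mod 2401)

Hensel: r_{i+1} = r_i − f(r_i)·(f′(r_i))^{-1} mod 7^{i+2}, f′(x) = 2x + 5. Iterate:
  r_0 = 4 (mod 7)
  r_1 = 39 (mod 49)
  r_2 = 39 (mod 343)
  r_3 = 1754 (mod 2401)
Final: r = 1754 satisfies f(r) ≡ 0 mod 7^4.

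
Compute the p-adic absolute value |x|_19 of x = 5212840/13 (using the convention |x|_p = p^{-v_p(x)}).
|5212840/13|_19 = 1/130321

Step 1 — compute v_19(x) by factoring powers of 19 out of the numerator and denominator: v_19(5212840/13) = 4. Step 2 — apply |x|_p = p^{-v_p(x)} = 19^{-4} = 1/130321.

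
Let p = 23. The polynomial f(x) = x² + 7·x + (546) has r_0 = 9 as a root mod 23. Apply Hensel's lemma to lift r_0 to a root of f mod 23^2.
r_1 = 193 (mod 529)

Hensel: r_{i+1} = r_i − f(r_i)·(f′(r_i))^{-1} mod 23^{i+2}, f′(x) = 2x + 7. Iterate:
  r_0 = 9 (mod 23)
  r_1 = 193 (mod 529)
Final: r = 193 satisfies f(r) ≡ 0 mod 23^2.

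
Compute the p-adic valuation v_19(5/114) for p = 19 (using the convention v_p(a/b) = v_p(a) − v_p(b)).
v_19(5/114) = -1

Factor powers of 19 from the numerator and denominator of the reduced fraction: 5 = 19^0 · 5 and 114 = 19^1 · 6. Apply v_p(a/b) = v_p(a) − v_p(b): v_19(5/114) = 0 − 1 = -1.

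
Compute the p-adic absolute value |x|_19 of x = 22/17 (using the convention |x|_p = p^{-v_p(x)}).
|22/17|_19 = 1

Step 1 — compute v_19(x) by factoring powers of 19 out of the numerator and denominator: v_19(22/17) = 0. Step 2 — apply |x|_p = p^{-v_p(x)} = 19^{0} = 1.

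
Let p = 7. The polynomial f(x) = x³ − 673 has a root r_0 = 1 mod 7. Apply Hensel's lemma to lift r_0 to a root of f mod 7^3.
r_2 = 127 (mod 343)

Hensel: r_{i+1} = r_i − f(r_i)/f′(r_i) mod 7^{i+2}, where f′(x) = 3x². Iterate:
  r_0 = 1 (mod 7)
  r_1 = 29 (mod 49)
  r_2 = 127 (mod 343)
Final: r = 127 with f(r) ≡ 0 mod 7^3.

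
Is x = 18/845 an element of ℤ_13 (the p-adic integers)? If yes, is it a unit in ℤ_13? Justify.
x ∉ ℤ_13 (v_13(x) = -2 < 0)

ℤ_13 = {x ∈ ℚ_13 : v_13(x) ≥ 0} and ℤ_13^× = {x ∈ ℤ_13 : v_13(x) = 0}. Here v_13(18/845) = v_13(num) − v_13(den) = -2; compare against these criteria.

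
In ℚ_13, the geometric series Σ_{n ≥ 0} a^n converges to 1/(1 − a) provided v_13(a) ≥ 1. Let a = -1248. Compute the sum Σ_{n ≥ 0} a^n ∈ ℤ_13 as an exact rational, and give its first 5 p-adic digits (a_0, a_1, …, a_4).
Σ a^n = 1/(1 − a) = 1/1249;  first 5 digits = (1, 8, 4, 11, 1)

v_13(a) = 1 ≥ 1, so the series converges in ℤ_13 to 1/(1 − a) = 1/(1 − (-1248)) = 1/1249. Expand this rational in ℤ_13: compute digits iteratively via d_i = x_i mod 13, x_{i+1} = (x_i − d_i)/13. The first 5 digits are (1, 8, 4, 11, 1).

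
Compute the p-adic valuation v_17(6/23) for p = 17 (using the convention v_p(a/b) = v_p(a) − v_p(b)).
v_17(6/23) = 0

Factor powers of 17 from the numerator and denominator of the reduced fraction: 6 = 17^0 · 6 and 23 = 17^0 · 23. Apply v_p(a/b) = v_p(a) − v_p(b): v_17(6/23) = 0 − 0 = 0.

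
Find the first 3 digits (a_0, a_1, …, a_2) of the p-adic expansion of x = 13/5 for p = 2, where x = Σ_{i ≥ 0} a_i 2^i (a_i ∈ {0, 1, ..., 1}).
(a_0, …, a_2) = (1, 0, 0)

v_2(13/5) = 0 (numerator and denominator both coprime to 2), so x ∈ ℤ_2^×. Compute digits iteratively via a_i = x_i mod 2, x_{i+1} = (x_i − a_i)/2, with x_0 = x:
  x_0 = 13/5;  a_0 = 1;  x_1 = (x_0 − 1)/2 = 4/5
  x_1 = 4/5;  a_1 = 0;  x_2 = (x_1 − 0)/2 = 2/5
  x_2 = 2/5;  a_2 = 0;  x_3 = (x_2 − 0)/2 = 1/5
Digits: (1, 0, 0).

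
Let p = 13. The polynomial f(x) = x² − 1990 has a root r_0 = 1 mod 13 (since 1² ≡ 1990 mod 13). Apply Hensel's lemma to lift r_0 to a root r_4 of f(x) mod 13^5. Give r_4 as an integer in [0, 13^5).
r_4 = 132900 (mod 371293)

Hensel's recurrence: r_{i+1} = r_i − f(r_i)·(f′(r_i))^{-1} mod 13^{i+2}, with f′(x) = 2x. Iterate:
  r_0 = 1 (mod 13)
  r_1 = 66 (mod 169)
  r_2 = 1080 (mod 2197)
  r_3 = 18656 (mod 28561)
  r_4 = 132900 (mod 371293)
Final: r_4 = 132900, and one checks f(r_4) ≡ 0 mod 13^5.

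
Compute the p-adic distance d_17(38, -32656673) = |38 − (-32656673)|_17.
d_17(38, -32656673) = 1/1419857

Step 1 — x − y = 38 − (-32656673) = 32656711. Step 2 — v_17(32656711) = 5 (factor: 32656711 = (17^5 · 23); the sign does not affect v_p). Step 3 — |x − y|_17 = 17^{-5} = 1/1419857.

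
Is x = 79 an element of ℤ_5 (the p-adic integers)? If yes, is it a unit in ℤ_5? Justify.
x ∈ ℤ_5^× (unit); v_5(x) = 0

ℤ_5 = {x ∈ ℚ_5 : v_5(x) ≥ 0} and ℤ_5^× = {x ∈ ℤ_5 : v_5(x) = 0}. Here v_5(79) = v_5(num) − v_5(den) = 0; compare against these criteria.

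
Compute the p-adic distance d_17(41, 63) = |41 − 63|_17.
d_17(41, 63) = 1

Step 1 — x − y = 41 − 63 = -22. Step 2 — v_17(-22) = 0 (factor: -22 = −(17^0 · 22); the sign does not affect v_p). Step 3 — |x − y|_17 = 17^{0} = 1.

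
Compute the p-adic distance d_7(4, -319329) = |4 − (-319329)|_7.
d_7(4, -319329) = 1/16807

Step 1 — x − y = 4 − (-319329) = 319333. Step 2 — v_7(319333) = 5 (factor: 319333 = (7^5 · 19); the sign does not affect v_p). Step 3 — |x − y|_7 = 7^{-5} = 1/16807.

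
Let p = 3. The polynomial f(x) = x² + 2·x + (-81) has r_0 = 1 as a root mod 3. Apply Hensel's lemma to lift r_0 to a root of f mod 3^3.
r_2 = 25 (mod 27)

Hensel: r_{i+1} = r_i − f(r_i)·(f′(r_i))^{-1} mod 3^{i+2}, f′(x) = 2x + 2. Iterate:
  r_0 = 1 (mod 3)
  r_1 = 7 (mod 9)
  r_2 = 25 (mod 27)
Final: r = 25 satisfies f(r) ≡ 0 mod 3^3.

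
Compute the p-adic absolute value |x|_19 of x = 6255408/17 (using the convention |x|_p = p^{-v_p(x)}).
|6255408/17|_19 = 1/130321

Step 1 — compute v_19(x) by factoring powers of 19 out of the numerator and denominator: v_19(6255408/17) = 4. Step 2 — apply |x|_p = p^{-v_p(x)} = 19^{-4} = 1/130321.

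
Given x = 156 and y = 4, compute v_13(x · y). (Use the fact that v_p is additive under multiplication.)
v_13(624) = 1

v_p(x) = 1 (factor: 156 = 13^1 · 12); v_p(y) = 0 (factor: 4 = 13^0 · 4). Additivity: v_p(xy) = v_p(x) + v_p(y) = 1 + 0 = 1. (Direct check: xy = 624 = 13^1 · (48).)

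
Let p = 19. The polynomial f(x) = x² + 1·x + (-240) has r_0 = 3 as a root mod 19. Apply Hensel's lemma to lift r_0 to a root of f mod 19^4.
r_3 = 130305 (mod 130321)

Hensel: r_{i+1} = r_i − f(r_i)·(f′(r_i))^{-1} mod 19^{i+2}, f′(x) = 2x + 1. Iterate:
  r_0 = 3 (mod 19)
  r_1 = 345 (mod 361)
  r_2 = 6843 (mod 6859)
  r_3 = 130305 (mod 130321)
Final: r = 130305 satisfies f(r) ≡ 0 mod 19^4.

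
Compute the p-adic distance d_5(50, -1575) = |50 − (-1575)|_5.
d_5(50, -1575) = 1/125

Step 1 — x − y = 50 − (-1575) = 1625. Step 2 — v_5(1625) = 3 (factor: 1625 = (5^3 · 13); the sign does not affect v_p). Step 3 — |x − y|_5 = 5^{-3} = 1/125.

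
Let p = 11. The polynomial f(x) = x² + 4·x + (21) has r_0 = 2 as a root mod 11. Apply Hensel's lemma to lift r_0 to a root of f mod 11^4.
r_3 = 981 (mod 14641)

Hensel: r_{i+1} = r_i − f(r_i)·(f′(r_i))^{-1} mod 11^{i+2}, f′(x) = 2x + 4. Iterate:
  r_0 = 2 (mod 11)
  r_1 = 13 (mod 121)
  r_2 = 981 (mod 1331)
  r_3 = 981 (mod 14641)
Final: r = 981 satisfies f(r) ≡ 0 mod 11^4.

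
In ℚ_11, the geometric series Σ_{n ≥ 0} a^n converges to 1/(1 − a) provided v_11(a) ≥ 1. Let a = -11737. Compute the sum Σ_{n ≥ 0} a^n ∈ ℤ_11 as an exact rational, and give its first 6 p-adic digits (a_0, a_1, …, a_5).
Σ a^n = 1/(1 − a) = 1/11738;  first 6 digits = (1, 0, 2, 2, 3, 8)

v_11(a) = 2 ≥ 1, so the series converges in ℤ_11 to 1/(1 − a) = 1/(1 − (-11737)) = 1/11738. Expand this rational in ℤ_11: compute digits iteratively via d_i = x_i mod 11, x_{i+1} = (x_i − d_i)/11. The first 6 digits are (1, 0, 2, 2, 3, 8).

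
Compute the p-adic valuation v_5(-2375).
v_5(-2375) = 3

v_5(n) is the largest exponent k such that 5^k divides n. Factor out: -2375 = -5^3 · 19. (Sign doesn't affect v_p.) So v_5(-2375) = 3.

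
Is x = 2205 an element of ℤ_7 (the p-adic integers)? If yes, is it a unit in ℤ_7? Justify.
x ∈ ℤ_7 but not a unit; v_7(x) = 2 > 0

ℤ_7 = {x ∈ ℚ_7 : v_7(x) ≥ 0} and ℤ_7^× = {x ∈ ℤ_7 : v_7(x) = 0}. Here v_7(2205) = v_7(num) − v_7(den) = 2; compare against these criteria.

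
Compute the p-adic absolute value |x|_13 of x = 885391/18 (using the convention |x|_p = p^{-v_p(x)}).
|885391/18|_13 = 1/28561

Step 1 — compute v_13(x) by factoring powers of 13 out of the numerator and denominator: v_13(885391/18) = 4. Step 2 — apply |x|_p = p^{-v_p(x)} = 13^{-4} = 1/28561.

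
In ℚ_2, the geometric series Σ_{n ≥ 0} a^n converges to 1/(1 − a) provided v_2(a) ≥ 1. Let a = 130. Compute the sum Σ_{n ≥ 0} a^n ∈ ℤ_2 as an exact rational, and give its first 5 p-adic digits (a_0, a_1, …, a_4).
Σ a^n = 1/(1 − a) = -1/129;  first 5 digits = (1, 1, 1, 1, 1)

v_2(a) = 1 ≥ 1, so the series converges in ℤ_2 to 1/(1 − a) = 1/(1 − 130) = -1/129. Expand this rational in ℤ_2: compute digits iteratively via d_i = x_i mod 2, x_{i+1} = (x_i − d_i)/2. The first 5 digits are (1, 1, 1, 1, 1).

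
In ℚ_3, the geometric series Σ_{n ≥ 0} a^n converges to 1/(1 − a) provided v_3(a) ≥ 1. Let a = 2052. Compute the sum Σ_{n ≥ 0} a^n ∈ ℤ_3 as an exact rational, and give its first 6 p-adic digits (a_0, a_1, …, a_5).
Σ a^n = 1/(1 − a) = -1/2051;  first 6 digits = (1, 0, 0, 1, 1, 2)

v_3(a) = 3 ≥ 1, so the series converges in ℤ_3 to 1/(1 − a) = 1/(1 − 2052) = -1/2051. Expand this rational in ℤ_3: compute digits iteratively via d_i = x_i mod 3, x_{i+1} = (x_i − d_i)/3. The first 6 digits are (1, 0, 0, 1, 1, 2).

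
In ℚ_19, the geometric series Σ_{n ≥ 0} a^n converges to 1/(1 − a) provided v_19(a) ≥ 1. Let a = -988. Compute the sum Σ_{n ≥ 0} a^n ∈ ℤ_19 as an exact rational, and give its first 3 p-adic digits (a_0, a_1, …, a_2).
Σ a^n = 1/(1 − a) = 1/989;  first 3 digits = (1, 5, 3)

v_19(a) = 1 ≥ 1, so the series converges in ℤ_19 to 1/(1 − a) = 1/(1 − (-988)) = 1/989. Expand this rational in ℤ_19: compute digits iteratively via d_i = x_i mod 19, x_{i+1} = (x_i − d_i)/19. The first 3 digits are (1, 5, 3).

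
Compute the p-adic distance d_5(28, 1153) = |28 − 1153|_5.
d_5(28, 1153) = 1/125

Step 1 — x − y = 28 − 1153 = -1125. Step 2 — v_5(-1125) = 3 (factor: -1125 = −(5^3 · 9); the sign does not affect v_p). Step 3 — |x − y|_5 = 5^{-3} = 1/125.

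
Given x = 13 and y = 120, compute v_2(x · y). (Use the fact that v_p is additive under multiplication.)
v_2(1560) = 3

v_p(x) = 0 (factor: 13 = 2^0 · 13); v_p(y) = 3 (factor: 120 = 2^3 · 15). Additivity: v_p(xy) = v_p(x) + v_p(y) = 0 + 3 = 3. (Direct check: xy = 1560 = 2^3 · (195).)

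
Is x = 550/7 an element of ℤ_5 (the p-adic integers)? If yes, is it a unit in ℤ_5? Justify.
x ∈ ℤ_5 but not a unit; v_5(x) = 2 > 0

ℤ_5 = {x ∈ ℚ_5 : v_5(x) ≥ 0} and ℤ_5^× = {x ∈ ℤ_5 : v_5(x) = 0}. Here v_5(550/7) = v_5(num) − v_5(den) = 2; compare against these criteria.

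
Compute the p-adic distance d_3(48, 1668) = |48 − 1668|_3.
d_3(48, 1668) = 1/81

Step 1 — x − y = 48 − 1668 = -1620. Step 2 — v_3(-1620) = 4 (factor: -1620 = −(3^4 · 20); the sign does not affect v_p). Step 3 — |x − y|_3 = 3^{-4} = 1/81.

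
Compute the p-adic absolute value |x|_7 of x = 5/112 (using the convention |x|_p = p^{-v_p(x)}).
|5/112|_7 = 7

Step 1 — compute v_7(x) by factoring powers of 7 out of the numerator and denominator: v_7(5/112) = -1. Step 2 — apply |x|_p = p^{-v_p(x)} = 7^{1} = 7.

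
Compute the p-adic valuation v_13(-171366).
v_13(-171366) = 4

v_13(n) is the largest exponent k such that 13^k divides n. Factor out: -171366 = -13^4 · 6. (Sign doesn't affect v_p.) So v_13(-171366) = 4.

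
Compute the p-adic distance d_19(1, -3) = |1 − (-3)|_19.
d_19(1, -3) = 1

Step 1 — x − y = 1 − (-3) = 4. Step 2 — v_19(4) = 0 (factor: 4 = (19^0 · 4); the sign does not affect v_p). Step 3 — |x − y|_19 = 19^{0} = 1.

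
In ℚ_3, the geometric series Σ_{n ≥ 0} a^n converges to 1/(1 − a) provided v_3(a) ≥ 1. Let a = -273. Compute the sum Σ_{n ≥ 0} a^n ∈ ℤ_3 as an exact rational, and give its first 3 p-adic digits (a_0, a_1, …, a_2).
Σ a^n = 1/(1 − a) = 1/274;  first 3 digits = (1, 2, 0)

v_3(a) = 1 ≥ 1, so the series converges in ℤ_3 to 1/(1 − a) = 1/(1 − (-273)) = 1/274. Expand this rational in ℤ_3: compute digits iteratively via d_i = x_i mod 3, x_{i+1} = (x_i − d_i)/3. The first 3 digits are (1, 2, 0).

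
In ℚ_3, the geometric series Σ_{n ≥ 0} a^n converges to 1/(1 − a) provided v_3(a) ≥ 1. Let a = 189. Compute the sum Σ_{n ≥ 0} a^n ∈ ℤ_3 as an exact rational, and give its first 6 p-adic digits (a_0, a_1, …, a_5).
Σ a^n = 1/(1 − a) = -1/188;  first 6 digits = (1, 0, 0, 1, 2, 0)

v_3(a) = 3 ≥ 1, so the series converges in ℤ_3 to 1/(1 − a) = 1/(1 − 189) = -1/188. Expand this rational in ℤ_3: compute digits iteratively via d_i = x_i mod 3, x_{i+1} = (x_i − d_i)/3. The first 6 digits are (1, 0, 0, 1, 2, 0).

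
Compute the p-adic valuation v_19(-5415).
v_19(-5415) = 2

v_19(n) is the largest exponent k such that 19^k divides n. Factor out: -5415 = -19^2 · 15. (Sign doesn't affect v_p.) So v_19(-5415) = 2.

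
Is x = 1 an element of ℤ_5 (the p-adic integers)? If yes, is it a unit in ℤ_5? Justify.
x ∈ ℤ_5^× (unit); v_5(x) = 0

ℤ_5 = {x ∈ ℚ_5 : v_5(x) ≥ 0} and ℤ_5^× = {x ∈ ℤ_5 : v_5(x) = 0}. Here v_5(1) = v_5(num) − v_5(den) = 0; compare against these criteria.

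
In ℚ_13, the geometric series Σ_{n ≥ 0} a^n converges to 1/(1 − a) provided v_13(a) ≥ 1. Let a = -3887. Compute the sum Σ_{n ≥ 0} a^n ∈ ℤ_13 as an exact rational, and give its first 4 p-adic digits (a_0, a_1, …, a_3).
Σ a^n = 1/(1 − a) = 1/3888;  first 4 digits = (1, 0, 3, 11)

v_13(a) = 2 ≥ 1, so the series converges in ℤ_13 to 1/(1 − a) = 1/(1 − (-3887)) = 1/3888. Expand this rational in ℤ_13: compute digits iteratively via d_i = x_i mod 13, x_{i+1} = (x_i − d_i)/13. The first 4 digits are (1, 0, 3, 11).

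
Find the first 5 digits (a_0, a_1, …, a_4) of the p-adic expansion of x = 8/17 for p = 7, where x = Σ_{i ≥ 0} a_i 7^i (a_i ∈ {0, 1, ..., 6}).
(a_0, …, a_4) = (5, 1, 1, 6, 2)

v_7(8/17) = 0 (numerator and denominator both coprime to 7), so x ∈ ℤ_7^×. Compute digits iteratively via a_i = x_i mod 7, x_{i+1} = (x_i − a_i)/7, with x_0 = x:
  x_0 = 8/17;  a_0 = 5;  x_1 = (x_0 − 5)/7 = -11/17
  x_1 = -11/17;  a_1 = 1;  x_2 = (x_1 − 1)/7 = -4/17
  x_2 = -4/17;  a_2 = 1;  x_3 = (x_2 − 1)/7 = -3/17
  x_3 = -3/17;  a_3 = 6;  x_4 = (x_3 − 6)/7 = -15/17
  x_4 = -15/17;  a_4 = 2;  x_5 = (x_4 − 2)/7 = -7/17
Digits: (5, 1, 1, 6, 2).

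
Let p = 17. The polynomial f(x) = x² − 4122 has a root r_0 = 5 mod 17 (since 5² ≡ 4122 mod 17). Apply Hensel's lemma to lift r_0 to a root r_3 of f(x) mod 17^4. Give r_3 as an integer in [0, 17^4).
r_3 = 80381 (mod 83521)

Hensel's recurrence: r_{i+1} = r_i − f(r_i)·(f′(r_i))^{-1} mod 17^{i+2}, with f′(x) = 2x. Iterate:
  r_0 = 5 (mod 17)
  r_1 = 39 (mod 289)
  r_2 = 1773 (mod 4913)
  r_3 = 80381 (mod 83521)
Final: r_3 = 80381, and one checks f(r_3) ≡ 0 mod 17^4.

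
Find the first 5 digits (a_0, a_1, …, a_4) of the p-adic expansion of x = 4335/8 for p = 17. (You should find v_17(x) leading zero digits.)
(a_0, …, a_4) = (0, 0, 4, 2, 2)

v_17(4335/8) = 2, so a_0 = ... = a_1 = 0. Factor out: x = 17^2 · u with u = 15/8 a unit in ℤ_17. Expand u iteratively via a_{v+i} = u_i mod 17, u_{i+1} = (u_i − a_{v+i})/17:
  u_0 = 15/8;  a_2 = 4;  u_1 = (u_0 − 4)/17 = -1/8
  u_1 = -1/8;  a_3 = 2;  u_2 = (u_1 − 2)/17 = -1/8
  u_2 = -1/8;  a_4 = 2;  u_3 = (u_2 − 2)/17 = -1/8
Digits: (0, 0, 4, 2, 2).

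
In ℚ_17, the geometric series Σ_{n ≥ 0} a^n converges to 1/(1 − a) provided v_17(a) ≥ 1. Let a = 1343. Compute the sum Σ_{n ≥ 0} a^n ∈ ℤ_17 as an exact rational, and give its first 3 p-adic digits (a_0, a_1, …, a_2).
Σ a^n = 1/(1 − a) = -1/1342;  first 3 digits = (1, 11, 6)

v_17(a) = 1 ≥ 1, so the series converges in ℤ_17 to 1/(1 − a) = 1/(1 − 1343) = -1/1342. Expand this rational in ℤ_17: compute digits iteratively via d_i = x_i mod 17, x_{i+1} = (x_i − d_i)/17. The first 3 digits are (1, 11, 6).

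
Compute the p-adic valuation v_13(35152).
v_13(35152) = 3

v_13(n) is the largest exponent k such that 13^k divides n. Factor out: 35152 = 13^3 · 16. (Sign doesn't affect v_p.) So v_13(35152) = 3.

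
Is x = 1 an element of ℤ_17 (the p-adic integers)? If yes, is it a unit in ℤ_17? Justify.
x ∈ ℤ_17^× (unit); v_17(x) = 0

ℤ_17 = {x ∈ ℚ_17 : v_17(x) ≥ 0} and ℤ_17^× = {x ∈ ℤ_17 : v_17(x) = 0}. Here v_17(1) = v_17(num) − v_17(den) = 0; compare against these criteria.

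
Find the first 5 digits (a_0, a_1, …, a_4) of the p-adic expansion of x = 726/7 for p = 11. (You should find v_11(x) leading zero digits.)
(a_0, …, a_4) = (0, 0, 4, 6, 1)

v_11(726/7) = 2, so a_0 = ... = a_1 = 0. Factor out: x = 11^2 · u with u = 6/7 a unit in ℤ_11. Expand u iteratively via a_{v+i} = u_i mod 11, u_{i+1} = (u_i − a_{v+i})/11:
  u_0 = 6/7;  a_2 = 4;  u_1 = (u_0 − 4)/11 = -2/7
  u_1 = -2/7;  a_3 = 6;  u_2 = (u_1 − 6)/11 = -4/7
  u_2 = -4/7;  a_4 = 1;  u_3 = (u_2 − 1)/11 = -1/7
Digits: (0, 0, 4, 6, 1).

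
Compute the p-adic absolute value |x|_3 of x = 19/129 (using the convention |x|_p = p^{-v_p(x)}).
|19/129|_3 = 3

Step 1 — compute v_3(x) by factoring powers of 3 out of the numerator and denominator: v_3(19/129) = -1. Step 2 — apply |x|_p = p^{-v_p(x)} = 3^{1} = 3.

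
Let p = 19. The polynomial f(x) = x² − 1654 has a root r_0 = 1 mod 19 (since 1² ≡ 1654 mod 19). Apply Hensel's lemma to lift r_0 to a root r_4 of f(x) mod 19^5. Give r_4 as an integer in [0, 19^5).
r_4 = 954770 (mod 2476099)

Hensel's recurrence: r_{i+1} = r_i − f(r_i)·(f′(r_i))^{-1} mod 19^{i+2}, with f′(x) = 2x. Iterate:
  r_0 = 1 (mod 19)
  r_1 = 286 (mod 361)
  r_2 = 1369 (mod 6859)
  r_3 = 42523 (mod 130321)
  r_4 = 954770 (mod 2476099)
Final: r_4 = 954770, and one checks f(r_4) ≡ 0 mod 19^5.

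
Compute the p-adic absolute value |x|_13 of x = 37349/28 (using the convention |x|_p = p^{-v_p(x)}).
|37349/28|_13 = 1/2197

Step 1 — compute v_13(x) by factoring powers of 13 out of the numerator and denominator: v_13(37349/28) = 3. Step 2 — apply |x|_p = p^{-v_p(x)} = 13^{-3} = 1/2197.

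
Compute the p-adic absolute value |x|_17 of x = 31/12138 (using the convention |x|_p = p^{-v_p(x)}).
|31/12138|_17 = 289

Step 1 — compute v_17(x) by factoring powers of 17 out of the numerator and denominator: v_17(31/12138) = -2. Step 2 — apply |x|_p = p^{-v_p(x)} = 17^{2} = 289.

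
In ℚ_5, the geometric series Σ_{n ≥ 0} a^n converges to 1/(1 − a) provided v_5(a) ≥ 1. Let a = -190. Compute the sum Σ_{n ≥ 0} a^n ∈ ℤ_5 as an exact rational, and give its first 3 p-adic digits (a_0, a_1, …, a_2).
Σ a^n = 1/(1 − a) = 1/191;  first 3 digits = (1, 2, 1)

v_5(a) = 1 ≥ 1, so the series converges in ℤ_5 to 1/(1 − a) = 1/(1 − (-190)) = 1/191. Expand this rational in ℤ_5: compute digits iteratively via d_i = x_i mod 5, x_{i+1} = (x_i − d_i)/5. The first 3 digits are (1, 2, 1).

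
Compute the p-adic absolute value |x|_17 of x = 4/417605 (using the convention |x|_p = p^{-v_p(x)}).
|4/417605|_17 = 83521

Step 1 — compute v_17(x) by factoring powers of 17 out of the numerator and denominator: v_17(4/417605) = -4. Step 2 — apply |x|_p = p^{-v_p(x)} = 17^{4} = 83521.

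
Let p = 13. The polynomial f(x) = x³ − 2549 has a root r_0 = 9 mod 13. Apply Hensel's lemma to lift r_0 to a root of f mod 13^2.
r_1 = 61 (mod 169)

Hensel: r_{i+1} = r_i − f(r_i)/f′(r_i) mod 13^{i+2}, where f′(x) = 3x². Iterate:
  r_0 = 9 (mod 13)
  r_1 = 61 (mod 169)
Final: r = 61 with f(r) ≡ 0 mod 13^2.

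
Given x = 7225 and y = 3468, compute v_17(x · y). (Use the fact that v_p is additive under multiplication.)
v_17(25056300) = 4

v_p(x) = 2 (factor: 7225 = 17^2 · 25); v_p(y) = 2 (factor: 3468 = 17^2 · 12). Additivity: v_p(xy) = v_p(x) + v_p(y) = 2 + 2 = 4. (Direct check: xy = 25056300 = 17^4 · (300).)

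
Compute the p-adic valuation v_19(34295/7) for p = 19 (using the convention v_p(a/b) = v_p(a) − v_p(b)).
v_19(34295/7) = 3

Factor powers of 19 from the numerator and denominator of the reduced fraction: 34295 = 19^3 · 5 and 7 = 19^0 · 7. Apply v_p(a/b) = v_p(a) − v_p(b): v_19(34295/7) = 3 − 0 = 3.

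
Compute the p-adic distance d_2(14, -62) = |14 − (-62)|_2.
d_2(14, -62) = 1/4

Step 1 — x − y = 14 − (-62) = 76. Step 2 — v_2(76) = 2 (factor: 76 = (2^2 · 19); the sign does not affect v_p). Step 3 — |x − y|_2 = 2^{-2} = 1/4.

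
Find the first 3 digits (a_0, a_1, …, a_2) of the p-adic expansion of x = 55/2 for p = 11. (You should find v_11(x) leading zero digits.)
(a_0, …, a_2) = (0, 8, 5)

v_11(55/2) = 1, so a_0 = ... = a_0 = 0. Factor out: x = 11^1 · u with u = 5/2 a unit in ℤ_11. Expand u iteratively via a_{v+i} = u_i mod 11, u_{i+1} = (u_i − a_{v+i})/11:
  u_0 = 5/2;  a_1 = 8;  u_1 = (u_0 − 8)/11 = -1/2
  u_1 = -1/2;  a_2 = 5;  u_2 = (u_1 − 5)/11 = -1/2
Digits: (0, 8, 5).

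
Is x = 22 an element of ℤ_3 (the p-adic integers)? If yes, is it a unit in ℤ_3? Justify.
x ∈ ℤ_3^× (unit); v_3(x) = 0

ℤ_3 = {x ∈ ℚ_3 : v_3(x) ≥ 0} and ℤ_3^× = {x ∈ ℤ_3 : v_3(x) = 0}. Here v_3(22) = v_3(num) − v_3(den) = 0; compare against these criteria.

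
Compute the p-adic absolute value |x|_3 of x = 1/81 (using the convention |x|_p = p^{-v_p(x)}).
|1/81|_3 = 81

Step 1 — compute v_3(x) by factoring powers of 3 out of the numerator and denominator: v_3(1/81) = -4. Step 2 — apply |x|_p = p^{-v_p(x)} = 3^{4} = 81.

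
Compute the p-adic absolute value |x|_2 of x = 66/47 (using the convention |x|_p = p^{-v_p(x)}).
|66/47|_2 = 1/2

Step 1 — compute v_2(x) by factoring powers of 2 out of the numerator and denominator: v_2(66/47) = 1. Step 2 — apply |x|_p = p^{-v_p(x)} = 2^{-1} = 1/2.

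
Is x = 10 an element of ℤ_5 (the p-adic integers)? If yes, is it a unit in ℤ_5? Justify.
x ∈ ℤ_5 but not a unit; v_5(x) = 1 > 0

ℤ_5 = {x ∈ ℚ_5 : v_5(x) ≥ 0} and ℤ_5^× = {x ∈ ℤ_5 : v_5(x) = 0}. Here v_5(10) = v_5(num) − v_5(den) = 1; compare against these criteria.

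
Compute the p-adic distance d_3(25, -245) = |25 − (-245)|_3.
d_3(25, -245) = 1/27

Step 1 — x − y = 25 − (-245) = 270. Step 2 — v_3(270) = 3 (factor: 270 = (3^3 · 10); the sign does not affect v_p). Step 3 — |x − y|_3 = 3^{-3} = 1/27.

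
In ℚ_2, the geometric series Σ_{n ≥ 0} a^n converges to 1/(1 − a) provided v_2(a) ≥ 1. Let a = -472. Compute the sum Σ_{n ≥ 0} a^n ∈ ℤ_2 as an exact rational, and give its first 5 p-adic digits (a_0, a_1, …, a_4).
Σ a^n = 1/(1 − a) = 1/473;  first 5 digits = (1, 0, 0, 1, 0)

v_2(a) = 3 ≥ 1, so the series converges in ℤ_2 to 1/(1 − a) = 1/(1 − (-472)) = 1/473. Expand this rational in ℤ_2: compute digits iteratively via d_i = x_i mod 2, x_{i+1} = (x_i − d_i)/2. The first 5 digits are (1, 0, 0, 1, 0).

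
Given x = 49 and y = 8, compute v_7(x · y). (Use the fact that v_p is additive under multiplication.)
v_7(392) = 2

v_p(x) = 2 (factor: 49 = 7^2 · 1); v_p(y) = 0 (factor: 8 = 7^0 · 8). Additivity: v_p(xy) = v_p(x) + v_p(y) = 2 + 0 = 2. (Direct check: xy = 392 = 7^2 · (8).)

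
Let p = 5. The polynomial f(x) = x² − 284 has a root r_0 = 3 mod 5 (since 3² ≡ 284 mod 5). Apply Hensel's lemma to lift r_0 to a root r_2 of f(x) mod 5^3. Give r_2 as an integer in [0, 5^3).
r_2 = 28 (mod 125)

Hensel's recurrence: r_{i+1} = r_i − f(r_i)·(f′(r_i))^{-1} mod 5^{i+2}, with f′(x) = 2x. Iterate:
  r_0 = 3 (mod 5)
  r_1 = 3 (mod 25)
  r_2 = 28 (mod 125)
Final: r_2 = 28, and one checks f(r_2) ≡ 0 mod 5^3.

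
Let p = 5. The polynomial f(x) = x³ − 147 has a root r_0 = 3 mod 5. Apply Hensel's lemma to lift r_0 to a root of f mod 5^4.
r_3 = 613 (mod 625)

Hensel: r_{i+1} = r_i − f(r_i)/f′(r_i) mod 5^{i+2}, where f′(x) = 3x². Iterate:
  r_0 = 3 (mod 5)
  r_1 = 13 (mod 25)
  r_2 = 113 (mod 125)
  r_3 = 613 (mod 625)
Final: r = 613 with f(r) ≡ 0 mod 5^4.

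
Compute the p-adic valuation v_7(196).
v_7(196) = 2

v_7(n) is the largest exponent k such that 7^k divides n. Factor out: 196 = 7^2 · 4. (Sign doesn't affect v_p.) So v_7(196) = 2.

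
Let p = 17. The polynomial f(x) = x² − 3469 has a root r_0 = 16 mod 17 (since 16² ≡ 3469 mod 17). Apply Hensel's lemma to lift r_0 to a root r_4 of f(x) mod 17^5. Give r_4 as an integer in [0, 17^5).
r_4 = 81786 (mod 1419857)

Hensel's recurrence: r_{i+1} = r_i − f(r_i)·(f′(r_i))^{-1} mod 17^{i+2}, with f′(x) = 2x. Iterate:
  r_0 = 16 (mod 17)
  r_1 = 288 (mod 289)
  r_2 = 3178 (mod 4913)
  r_3 = 81786 (mod 83521)
  r_4 = 81786 (mod 1419857)
Final: r_4 = 81786, and one checks f(r_4) ≡ 0 mod 17^5.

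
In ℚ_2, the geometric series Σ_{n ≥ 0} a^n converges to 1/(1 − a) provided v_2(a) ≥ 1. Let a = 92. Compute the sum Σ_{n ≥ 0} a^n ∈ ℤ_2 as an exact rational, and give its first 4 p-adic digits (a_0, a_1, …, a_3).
Σ a^n = 1/(1 − a) = -1/91;  first 4 digits = (1, 0, 1, 1)

v_2(a) = 2 ≥ 1, so the series converges in ℤ_2 to 1/(1 − a) = 1/(1 − 92) = -1/91. Expand this rational in ℤ_2: compute digits iteratively via d_i = x_i mod 2, x_{i+1} = (x_i − d_i)/2. The first 4 digits are (1, 0, 1, 1).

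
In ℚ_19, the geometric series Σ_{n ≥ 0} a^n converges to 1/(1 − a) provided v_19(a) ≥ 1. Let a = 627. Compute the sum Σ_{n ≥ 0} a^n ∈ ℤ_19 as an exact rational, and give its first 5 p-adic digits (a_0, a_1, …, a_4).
Σ a^n = 1/(1 − a) = -1/626;  first 5 digits = (1, 14, 7, 8, 11)

v_19(a) = 1 ≥ 1, so the series converges in ℤ_19 to 1/(1 − a) = 1/(1 − 627) = -1/626. Expand this rational in ℤ_19: compute digits iteratively via d_i = x_i mod 19, x_{i+1} = (x_i − d_i)/19. The first 5 digits are (1, 14, 7, 8, 11).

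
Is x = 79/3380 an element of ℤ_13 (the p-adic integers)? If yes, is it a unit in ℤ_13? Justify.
x ∉ ℤ_13 (v_13(x) = -2 < 0)

ℤ_13 = {x ∈ ℚ_13 : v_13(x) ≥ 0} and ℤ_13^× = {x ∈ ℤ_13 : v_13(x) = 0}. Here v_13(79/3380) = v_13(num) − v_13(den) = -2; compare against these criteria.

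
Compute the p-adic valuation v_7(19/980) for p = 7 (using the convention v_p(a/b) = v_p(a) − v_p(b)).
v_7(19/980) = -2

Factor powers of 7 from the numerator and denominator of the reduced fraction: 19 = 7^0 · 19 and 980 = 7^2 · 20. Apply v_p(a/b) = v_p(a) − v_p(b): v_7(19/980) = 0 − 2 = -2.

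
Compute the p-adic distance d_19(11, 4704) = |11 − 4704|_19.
d_19(11, 4704) = 1/361

Step 1 — x − y = 11 − 4704 = -4693. Step 2 — v_19(-4693) = 2 (factor: -4693 = −(19^2 · 13); the sign does not affect v_p). Step 3 — |x − y|_19 = 19^{-2} = 1/361.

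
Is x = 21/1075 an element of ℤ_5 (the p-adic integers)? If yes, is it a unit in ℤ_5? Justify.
x ∉ ℤ_5 (v_5(x) = -2 < 0)

ℤ_5 = {x ∈ ℚ_5 : v_5(x) ≥ 0} and ℤ_5^× = {x ∈ ℤ_5 : v_5(x) = 0}. Here v_5(21/1075) = v_5(num) − v_5(den) = -2; compare against these criteria.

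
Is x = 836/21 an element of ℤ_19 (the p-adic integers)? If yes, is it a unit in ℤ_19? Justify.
x ∈ ℤ_19 but not a unit; v_19(x) = 1 > 0

ℤ_19 = {x ∈ ℚ_19 : v_19(x) ≥ 0} and ℤ_19^× = {x ∈ ℤ_19 : v_19(x) = 0}. Here v_19(836/21) = v_19(num) − v_19(den) = 1; compare against these criteria.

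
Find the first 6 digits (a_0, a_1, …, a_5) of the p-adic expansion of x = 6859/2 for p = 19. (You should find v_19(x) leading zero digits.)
(a_0, …, a_5) = (0, 0, 0, 10, 9, 9)

v_19(6859/2) = 3, so a_0 = ... = a_2 = 0. Factor out: x = 19^3 · u with u = 1/2 a unit in ℤ_19. Expand u iteratively via a_{v+i} = u_i mod 19, u_{i+1} = (u_i − a_{v+i})/19:
  u_0 = 1/2;  a_3 = 10;  u_1 = (u_0 − 10)/19 = -1/2
  u_1 = -1/2;  a_4 = 9;  u_2 = (u_1 − 9)/19 = -1/2
  u_2 = -1/2;  a_5 = 9;  u_3 = (u_2 − 9)/19 = -1/2
Digits: (0, 0, 0, 10, 9, 9).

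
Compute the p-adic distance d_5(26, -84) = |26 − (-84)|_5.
d_5(26, -84) = 1/5

Step 1 — x − y = 26 − (-84) = 110. Step 2 — v_5(110) = 1 (factor: 110 = (5^1 · 22); the sign does not affect v_p). Step 3 — |x − y|_5 = 5^{-1} = 1/5.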